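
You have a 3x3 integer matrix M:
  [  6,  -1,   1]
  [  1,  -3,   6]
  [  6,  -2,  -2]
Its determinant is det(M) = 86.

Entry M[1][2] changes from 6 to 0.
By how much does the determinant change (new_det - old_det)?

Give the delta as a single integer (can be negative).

Cofactor C_12 = 6
Entry delta = 0 - 6 = -6
Det delta = entry_delta * cofactor = -6 * 6 = -36

Answer: -36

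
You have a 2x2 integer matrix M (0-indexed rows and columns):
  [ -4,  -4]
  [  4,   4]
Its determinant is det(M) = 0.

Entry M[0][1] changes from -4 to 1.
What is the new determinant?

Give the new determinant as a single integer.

Answer: -20

Derivation:
det is linear in row 0: changing M[0][1] by delta changes det by delta * cofactor(0,1).
Cofactor C_01 = (-1)^(0+1) * minor(0,1) = -4
Entry delta = 1 - -4 = 5
Det delta = 5 * -4 = -20
New det = 0 + -20 = -20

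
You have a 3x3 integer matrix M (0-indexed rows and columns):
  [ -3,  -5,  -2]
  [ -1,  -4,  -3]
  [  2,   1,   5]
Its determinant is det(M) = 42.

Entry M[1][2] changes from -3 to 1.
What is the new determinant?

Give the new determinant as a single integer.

Answer: 14

Derivation:
det is linear in row 1: changing M[1][2] by delta changes det by delta * cofactor(1,2).
Cofactor C_12 = (-1)^(1+2) * minor(1,2) = -7
Entry delta = 1 - -3 = 4
Det delta = 4 * -7 = -28
New det = 42 + -28 = 14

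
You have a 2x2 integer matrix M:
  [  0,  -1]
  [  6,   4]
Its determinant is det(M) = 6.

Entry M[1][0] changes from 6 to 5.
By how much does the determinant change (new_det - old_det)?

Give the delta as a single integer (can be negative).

Cofactor C_10 = 1
Entry delta = 5 - 6 = -1
Det delta = entry_delta * cofactor = -1 * 1 = -1

Answer: -1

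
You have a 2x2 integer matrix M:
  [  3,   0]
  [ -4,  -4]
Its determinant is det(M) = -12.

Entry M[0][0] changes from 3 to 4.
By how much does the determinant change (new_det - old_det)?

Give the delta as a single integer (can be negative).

Answer: -4

Derivation:
Cofactor C_00 = -4
Entry delta = 4 - 3 = 1
Det delta = entry_delta * cofactor = 1 * -4 = -4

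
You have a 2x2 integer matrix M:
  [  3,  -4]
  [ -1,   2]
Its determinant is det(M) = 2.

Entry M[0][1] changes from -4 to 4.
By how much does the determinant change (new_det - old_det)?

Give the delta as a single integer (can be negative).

Answer: 8

Derivation:
Cofactor C_01 = 1
Entry delta = 4 - -4 = 8
Det delta = entry_delta * cofactor = 8 * 1 = 8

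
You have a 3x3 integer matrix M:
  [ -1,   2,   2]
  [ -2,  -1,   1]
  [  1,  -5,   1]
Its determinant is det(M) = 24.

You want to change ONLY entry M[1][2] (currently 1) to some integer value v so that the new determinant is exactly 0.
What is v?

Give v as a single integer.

det is linear in entry M[1][2]: det = old_det + (v - 1) * C_12
Cofactor C_12 = -3
Want det = 0: 24 + (v - 1) * -3 = 0
  (v - 1) = -24 / -3 = 8
  v = 1 + (8) = 9

Answer: 9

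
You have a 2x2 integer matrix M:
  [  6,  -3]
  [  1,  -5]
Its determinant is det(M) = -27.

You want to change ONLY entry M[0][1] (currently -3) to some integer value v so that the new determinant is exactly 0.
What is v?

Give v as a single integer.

Answer: -30

Derivation:
det is linear in entry M[0][1]: det = old_det + (v - -3) * C_01
Cofactor C_01 = -1
Want det = 0: -27 + (v - -3) * -1 = 0
  (v - -3) = 27 / -1 = -27
  v = -3 + (-27) = -30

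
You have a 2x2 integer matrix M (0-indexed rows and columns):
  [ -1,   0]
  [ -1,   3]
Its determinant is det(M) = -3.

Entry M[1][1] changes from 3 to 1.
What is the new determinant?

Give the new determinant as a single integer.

det is linear in row 1: changing M[1][1] by delta changes det by delta * cofactor(1,1).
Cofactor C_11 = (-1)^(1+1) * minor(1,1) = -1
Entry delta = 1 - 3 = -2
Det delta = -2 * -1 = 2
New det = -3 + 2 = -1

Answer: -1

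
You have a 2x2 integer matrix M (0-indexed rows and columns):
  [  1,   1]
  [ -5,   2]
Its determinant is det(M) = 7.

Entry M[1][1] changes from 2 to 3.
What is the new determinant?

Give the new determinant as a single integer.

det is linear in row 1: changing M[1][1] by delta changes det by delta * cofactor(1,1).
Cofactor C_11 = (-1)^(1+1) * minor(1,1) = 1
Entry delta = 3 - 2 = 1
Det delta = 1 * 1 = 1
New det = 7 + 1 = 8

Answer: 8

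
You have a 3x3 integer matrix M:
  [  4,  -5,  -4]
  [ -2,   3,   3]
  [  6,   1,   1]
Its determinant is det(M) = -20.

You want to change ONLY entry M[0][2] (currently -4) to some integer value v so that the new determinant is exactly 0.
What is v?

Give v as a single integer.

Answer: -5

Derivation:
det is linear in entry M[0][2]: det = old_det + (v - -4) * C_02
Cofactor C_02 = -20
Want det = 0: -20 + (v - -4) * -20 = 0
  (v - -4) = 20 / -20 = -1
  v = -4 + (-1) = -5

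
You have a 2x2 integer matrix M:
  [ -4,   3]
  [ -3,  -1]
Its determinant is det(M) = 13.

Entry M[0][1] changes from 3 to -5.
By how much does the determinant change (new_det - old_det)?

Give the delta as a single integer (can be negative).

Cofactor C_01 = 3
Entry delta = -5 - 3 = -8
Det delta = entry_delta * cofactor = -8 * 3 = -24

Answer: -24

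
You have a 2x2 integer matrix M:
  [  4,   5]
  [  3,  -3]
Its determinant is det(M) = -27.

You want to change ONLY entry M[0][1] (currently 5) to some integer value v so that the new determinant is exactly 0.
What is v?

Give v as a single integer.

Answer: -4

Derivation:
det is linear in entry M[0][1]: det = old_det + (v - 5) * C_01
Cofactor C_01 = -3
Want det = 0: -27 + (v - 5) * -3 = 0
  (v - 5) = 27 / -3 = -9
  v = 5 + (-9) = -4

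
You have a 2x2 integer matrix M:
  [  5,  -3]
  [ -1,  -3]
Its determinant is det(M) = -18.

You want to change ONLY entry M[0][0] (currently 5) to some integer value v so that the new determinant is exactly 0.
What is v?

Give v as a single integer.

det is linear in entry M[0][0]: det = old_det + (v - 5) * C_00
Cofactor C_00 = -3
Want det = 0: -18 + (v - 5) * -3 = 0
  (v - 5) = 18 / -3 = -6
  v = 5 + (-6) = -1

Answer: -1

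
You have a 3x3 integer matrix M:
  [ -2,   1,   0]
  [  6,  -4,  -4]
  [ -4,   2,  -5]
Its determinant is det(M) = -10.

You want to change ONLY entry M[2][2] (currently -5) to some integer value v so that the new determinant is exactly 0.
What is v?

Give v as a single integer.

det is linear in entry M[2][2]: det = old_det + (v - -5) * C_22
Cofactor C_22 = 2
Want det = 0: -10 + (v - -5) * 2 = 0
  (v - -5) = 10 / 2 = 5
  v = -5 + (5) = 0

Answer: 0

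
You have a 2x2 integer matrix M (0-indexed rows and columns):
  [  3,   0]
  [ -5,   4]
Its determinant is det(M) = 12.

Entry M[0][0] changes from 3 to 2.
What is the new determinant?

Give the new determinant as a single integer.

det is linear in row 0: changing M[0][0] by delta changes det by delta * cofactor(0,0).
Cofactor C_00 = (-1)^(0+0) * minor(0,0) = 4
Entry delta = 2 - 3 = -1
Det delta = -1 * 4 = -4
New det = 12 + -4 = 8

Answer: 8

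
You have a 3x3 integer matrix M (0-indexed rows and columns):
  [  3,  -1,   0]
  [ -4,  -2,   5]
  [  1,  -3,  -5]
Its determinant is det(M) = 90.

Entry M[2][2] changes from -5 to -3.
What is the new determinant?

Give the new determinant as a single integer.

det is linear in row 2: changing M[2][2] by delta changes det by delta * cofactor(2,2).
Cofactor C_22 = (-1)^(2+2) * minor(2,2) = -10
Entry delta = -3 - -5 = 2
Det delta = 2 * -10 = -20
New det = 90 + -20 = 70

Answer: 70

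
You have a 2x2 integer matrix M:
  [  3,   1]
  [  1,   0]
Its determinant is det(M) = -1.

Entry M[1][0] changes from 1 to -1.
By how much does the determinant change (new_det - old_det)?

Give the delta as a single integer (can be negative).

Cofactor C_10 = -1
Entry delta = -1 - 1 = -2
Det delta = entry_delta * cofactor = -2 * -1 = 2

Answer: 2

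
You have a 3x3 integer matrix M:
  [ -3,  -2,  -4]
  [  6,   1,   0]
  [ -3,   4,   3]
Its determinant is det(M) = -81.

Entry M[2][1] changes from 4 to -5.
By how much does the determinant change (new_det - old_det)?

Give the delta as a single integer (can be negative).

Answer: 216

Derivation:
Cofactor C_21 = -24
Entry delta = -5 - 4 = -9
Det delta = entry_delta * cofactor = -9 * -24 = 216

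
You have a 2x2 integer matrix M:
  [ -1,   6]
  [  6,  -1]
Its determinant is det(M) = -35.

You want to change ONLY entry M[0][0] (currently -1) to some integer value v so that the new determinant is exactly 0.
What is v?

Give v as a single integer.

det is linear in entry M[0][0]: det = old_det + (v - -1) * C_00
Cofactor C_00 = -1
Want det = 0: -35 + (v - -1) * -1 = 0
  (v - -1) = 35 / -1 = -35
  v = -1 + (-35) = -36

Answer: -36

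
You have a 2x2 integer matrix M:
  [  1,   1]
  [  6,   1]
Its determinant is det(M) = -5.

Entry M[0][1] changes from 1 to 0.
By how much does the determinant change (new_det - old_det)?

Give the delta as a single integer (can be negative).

Cofactor C_01 = -6
Entry delta = 0 - 1 = -1
Det delta = entry_delta * cofactor = -1 * -6 = 6

Answer: 6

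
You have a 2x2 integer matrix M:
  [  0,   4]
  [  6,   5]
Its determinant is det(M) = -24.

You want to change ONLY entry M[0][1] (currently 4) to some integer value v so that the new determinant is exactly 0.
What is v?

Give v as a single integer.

Answer: 0

Derivation:
det is linear in entry M[0][1]: det = old_det + (v - 4) * C_01
Cofactor C_01 = -6
Want det = 0: -24 + (v - 4) * -6 = 0
  (v - 4) = 24 / -6 = -4
  v = 4 + (-4) = 0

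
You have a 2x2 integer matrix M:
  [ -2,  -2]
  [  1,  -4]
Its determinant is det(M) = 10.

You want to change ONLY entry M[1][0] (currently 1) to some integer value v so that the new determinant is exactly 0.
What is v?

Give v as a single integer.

Answer: -4

Derivation:
det is linear in entry M[1][0]: det = old_det + (v - 1) * C_10
Cofactor C_10 = 2
Want det = 0: 10 + (v - 1) * 2 = 0
  (v - 1) = -10 / 2 = -5
  v = 1 + (-5) = -4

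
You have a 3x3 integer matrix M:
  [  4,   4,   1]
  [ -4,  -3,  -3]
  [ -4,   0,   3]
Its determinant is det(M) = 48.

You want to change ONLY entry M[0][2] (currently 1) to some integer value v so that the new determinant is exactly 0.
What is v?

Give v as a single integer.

det is linear in entry M[0][2]: det = old_det + (v - 1) * C_02
Cofactor C_02 = -12
Want det = 0: 48 + (v - 1) * -12 = 0
  (v - 1) = -48 / -12 = 4
  v = 1 + (4) = 5

Answer: 5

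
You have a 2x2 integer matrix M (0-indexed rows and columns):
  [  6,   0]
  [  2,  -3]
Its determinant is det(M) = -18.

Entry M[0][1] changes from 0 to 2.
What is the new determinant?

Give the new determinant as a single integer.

det is linear in row 0: changing M[0][1] by delta changes det by delta * cofactor(0,1).
Cofactor C_01 = (-1)^(0+1) * minor(0,1) = -2
Entry delta = 2 - 0 = 2
Det delta = 2 * -2 = -4
New det = -18 + -4 = -22

Answer: -22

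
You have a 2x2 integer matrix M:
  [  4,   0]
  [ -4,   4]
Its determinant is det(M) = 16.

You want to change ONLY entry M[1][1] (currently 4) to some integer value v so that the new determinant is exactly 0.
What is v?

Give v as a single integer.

det is linear in entry M[1][1]: det = old_det + (v - 4) * C_11
Cofactor C_11 = 4
Want det = 0: 16 + (v - 4) * 4 = 0
  (v - 4) = -16 / 4 = -4
  v = 4 + (-4) = 0

Answer: 0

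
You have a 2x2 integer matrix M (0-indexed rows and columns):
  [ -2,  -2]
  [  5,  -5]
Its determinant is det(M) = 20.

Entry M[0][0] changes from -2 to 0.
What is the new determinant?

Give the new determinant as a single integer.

Answer: 10

Derivation:
det is linear in row 0: changing M[0][0] by delta changes det by delta * cofactor(0,0).
Cofactor C_00 = (-1)^(0+0) * minor(0,0) = -5
Entry delta = 0 - -2 = 2
Det delta = 2 * -5 = -10
New det = 20 + -10 = 10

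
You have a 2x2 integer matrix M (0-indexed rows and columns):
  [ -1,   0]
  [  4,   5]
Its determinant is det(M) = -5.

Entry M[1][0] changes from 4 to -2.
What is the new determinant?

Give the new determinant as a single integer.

Answer: -5

Derivation:
det is linear in row 1: changing M[1][0] by delta changes det by delta * cofactor(1,0).
Cofactor C_10 = (-1)^(1+0) * minor(1,0) = 0
Entry delta = -2 - 4 = -6
Det delta = -6 * 0 = 0
New det = -5 + 0 = -5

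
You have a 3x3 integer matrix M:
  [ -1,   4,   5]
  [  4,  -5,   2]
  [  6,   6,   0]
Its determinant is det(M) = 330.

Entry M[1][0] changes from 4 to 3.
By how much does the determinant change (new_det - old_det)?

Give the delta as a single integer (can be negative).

Answer: -30

Derivation:
Cofactor C_10 = 30
Entry delta = 3 - 4 = -1
Det delta = entry_delta * cofactor = -1 * 30 = -30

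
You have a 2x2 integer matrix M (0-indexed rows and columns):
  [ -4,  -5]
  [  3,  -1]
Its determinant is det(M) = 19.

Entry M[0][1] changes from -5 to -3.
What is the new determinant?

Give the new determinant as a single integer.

Answer: 13

Derivation:
det is linear in row 0: changing M[0][1] by delta changes det by delta * cofactor(0,1).
Cofactor C_01 = (-1)^(0+1) * minor(0,1) = -3
Entry delta = -3 - -5 = 2
Det delta = 2 * -3 = -6
New det = 19 + -6 = 13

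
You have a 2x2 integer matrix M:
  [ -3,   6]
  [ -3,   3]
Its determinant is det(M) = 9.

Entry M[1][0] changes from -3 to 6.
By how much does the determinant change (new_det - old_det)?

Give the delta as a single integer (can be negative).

Cofactor C_10 = -6
Entry delta = 6 - -3 = 9
Det delta = entry_delta * cofactor = 9 * -6 = -54

Answer: -54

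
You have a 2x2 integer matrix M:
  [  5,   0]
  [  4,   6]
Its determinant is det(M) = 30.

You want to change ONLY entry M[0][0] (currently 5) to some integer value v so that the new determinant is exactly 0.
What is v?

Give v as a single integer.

Answer: 0

Derivation:
det is linear in entry M[0][0]: det = old_det + (v - 5) * C_00
Cofactor C_00 = 6
Want det = 0: 30 + (v - 5) * 6 = 0
  (v - 5) = -30 / 6 = -5
  v = 5 + (-5) = 0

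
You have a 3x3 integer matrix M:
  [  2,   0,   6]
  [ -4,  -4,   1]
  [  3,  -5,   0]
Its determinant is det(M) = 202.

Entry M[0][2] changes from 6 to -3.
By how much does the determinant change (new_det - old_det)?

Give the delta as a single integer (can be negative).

Cofactor C_02 = 32
Entry delta = -3 - 6 = -9
Det delta = entry_delta * cofactor = -9 * 32 = -288

Answer: -288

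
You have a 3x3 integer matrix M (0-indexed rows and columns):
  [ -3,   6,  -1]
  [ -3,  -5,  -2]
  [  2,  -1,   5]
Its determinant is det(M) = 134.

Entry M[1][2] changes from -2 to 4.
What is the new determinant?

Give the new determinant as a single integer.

Answer: 188

Derivation:
det is linear in row 1: changing M[1][2] by delta changes det by delta * cofactor(1,2).
Cofactor C_12 = (-1)^(1+2) * minor(1,2) = 9
Entry delta = 4 - -2 = 6
Det delta = 6 * 9 = 54
New det = 134 + 54 = 188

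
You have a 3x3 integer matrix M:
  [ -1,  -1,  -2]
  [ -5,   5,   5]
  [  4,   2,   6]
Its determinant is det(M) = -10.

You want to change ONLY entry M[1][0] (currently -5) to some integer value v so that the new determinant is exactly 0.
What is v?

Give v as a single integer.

det is linear in entry M[1][0]: det = old_det + (v - -5) * C_10
Cofactor C_10 = 2
Want det = 0: -10 + (v - -5) * 2 = 0
  (v - -5) = 10 / 2 = 5
  v = -5 + (5) = 0

Answer: 0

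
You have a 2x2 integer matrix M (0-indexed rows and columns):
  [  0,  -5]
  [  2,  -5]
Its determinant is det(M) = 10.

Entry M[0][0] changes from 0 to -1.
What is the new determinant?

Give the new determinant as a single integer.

Answer: 15

Derivation:
det is linear in row 0: changing M[0][0] by delta changes det by delta * cofactor(0,0).
Cofactor C_00 = (-1)^(0+0) * minor(0,0) = -5
Entry delta = -1 - 0 = -1
Det delta = -1 * -5 = 5
New det = 10 + 5 = 15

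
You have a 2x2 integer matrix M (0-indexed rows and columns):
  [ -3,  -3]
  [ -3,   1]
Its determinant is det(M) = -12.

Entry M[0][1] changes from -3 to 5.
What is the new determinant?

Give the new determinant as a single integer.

det is linear in row 0: changing M[0][1] by delta changes det by delta * cofactor(0,1).
Cofactor C_01 = (-1)^(0+1) * minor(0,1) = 3
Entry delta = 5 - -3 = 8
Det delta = 8 * 3 = 24
New det = -12 + 24 = 12

Answer: 12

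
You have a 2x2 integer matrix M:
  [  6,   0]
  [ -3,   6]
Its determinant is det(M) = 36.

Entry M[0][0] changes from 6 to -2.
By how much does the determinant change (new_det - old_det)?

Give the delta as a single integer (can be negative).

Answer: -48

Derivation:
Cofactor C_00 = 6
Entry delta = -2 - 6 = -8
Det delta = entry_delta * cofactor = -8 * 6 = -48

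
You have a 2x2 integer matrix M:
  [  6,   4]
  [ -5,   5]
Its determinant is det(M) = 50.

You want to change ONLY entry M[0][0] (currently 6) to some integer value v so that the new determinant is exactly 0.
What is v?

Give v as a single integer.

Answer: -4

Derivation:
det is linear in entry M[0][0]: det = old_det + (v - 6) * C_00
Cofactor C_00 = 5
Want det = 0: 50 + (v - 6) * 5 = 0
  (v - 6) = -50 / 5 = -10
  v = 6 + (-10) = -4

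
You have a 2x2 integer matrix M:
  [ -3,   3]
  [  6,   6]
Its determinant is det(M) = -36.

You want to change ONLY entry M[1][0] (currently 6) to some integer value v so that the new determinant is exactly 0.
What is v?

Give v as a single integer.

Answer: -6

Derivation:
det is linear in entry M[1][0]: det = old_det + (v - 6) * C_10
Cofactor C_10 = -3
Want det = 0: -36 + (v - 6) * -3 = 0
  (v - 6) = 36 / -3 = -12
  v = 6 + (-12) = -6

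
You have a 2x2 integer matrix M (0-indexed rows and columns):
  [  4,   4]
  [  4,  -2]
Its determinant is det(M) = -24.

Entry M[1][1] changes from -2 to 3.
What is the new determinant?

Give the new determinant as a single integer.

det is linear in row 1: changing M[1][1] by delta changes det by delta * cofactor(1,1).
Cofactor C_11 = (-1)^(1+1) * minor(1,1) = 4
Entry delta = 3 - -2 = 5
Det delta = 5 * 4 = 20
New det = -24 + 20 = -4

Answer: -4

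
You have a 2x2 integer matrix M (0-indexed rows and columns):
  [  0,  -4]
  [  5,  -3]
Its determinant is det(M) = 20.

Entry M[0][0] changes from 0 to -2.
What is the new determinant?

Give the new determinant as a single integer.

Answer: 26

Derivation:
det is linear in row 0: changing M[0][0] by delta changes det by delta * cofactor(0,0).
Cofactor C_00 = (-1)^(0+0) * minor(0,0) = -3
Entry delta = -2 - 0 = -2
Det delta = -2 * -3 = 6
New det = 20 + 6 = 26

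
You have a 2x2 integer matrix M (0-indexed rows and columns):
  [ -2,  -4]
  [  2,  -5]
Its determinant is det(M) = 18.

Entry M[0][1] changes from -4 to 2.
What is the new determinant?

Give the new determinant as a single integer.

Answer: 6

Derivation:
det is linear in row 0: changing M[0][1] by delta changes det by delta * cofactor(0,1).
Cofactor C_01 = (-1)^(0+1) * minor(0,1) = -2
Entry delta = 2 - -4 = 6
Det delta = 6 * -2 = -12
New det = 18 + -12 = 6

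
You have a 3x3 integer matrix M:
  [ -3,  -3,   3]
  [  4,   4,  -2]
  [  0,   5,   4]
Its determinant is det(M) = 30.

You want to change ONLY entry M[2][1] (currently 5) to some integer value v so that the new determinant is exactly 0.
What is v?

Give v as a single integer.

Answer: 0

Derivation:
det is linear in entry M[2][1]: det = old_det + (v - 5) * C_21
Cofactor C_21 = 6
Want det = 0: 30 + (v - 5) * 6 = 0
  (v - 5) = -30 / 6 = -5
  v = 5 + (-5) = 0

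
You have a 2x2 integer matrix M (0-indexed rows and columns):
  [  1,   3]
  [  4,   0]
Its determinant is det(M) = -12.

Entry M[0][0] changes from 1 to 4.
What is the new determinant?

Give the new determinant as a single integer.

det is linear in row 0: changing M[0][0] by delta changes det by delta * cofactor(0,0).
Cofactor C_00 = (-1)^(0+0) * minor(0,0) = 0
Entry delta = 4 - 1 = 3
Det delta = 3 * 0 = 0
New det = -12 + 0 = -12

Answer: -12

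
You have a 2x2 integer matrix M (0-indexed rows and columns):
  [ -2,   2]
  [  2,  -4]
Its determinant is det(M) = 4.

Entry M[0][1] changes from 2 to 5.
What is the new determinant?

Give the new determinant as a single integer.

det is linear in row 0: changing M[0][1] by delta changes det by delta * cofactor(0,1).
Cofactor C_01 = (-1)^(0+1) * minor(0,1) = -2
Entry delta = 5 - 2 = 3
Det delta = 3 * -2 = -6
New det = 4 + -6 = -2

Answer: -2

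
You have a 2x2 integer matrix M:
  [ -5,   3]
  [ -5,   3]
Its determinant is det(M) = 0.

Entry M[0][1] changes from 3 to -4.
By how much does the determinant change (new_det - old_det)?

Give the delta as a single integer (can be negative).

Answer: -35

Derivation:
Cofactor C_01 = 5
Entry delta = -4 - 3 = -7
Det delta = entry_delta * cofactor = -7 * 5 = -35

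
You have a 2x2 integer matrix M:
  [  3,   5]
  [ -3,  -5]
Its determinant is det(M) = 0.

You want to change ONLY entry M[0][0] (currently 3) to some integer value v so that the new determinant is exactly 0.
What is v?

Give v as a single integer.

Answer: 3

Derivation:
det is linear in entry M[0][0]: det = old_det + (v - 3) * C_00
Cofactor C_00 = -5
Want det = 0: 0 + (v - 3) * -5 = 0
  (v - 3) = 0 / -5 = 0
  v = 3 + (0) = 3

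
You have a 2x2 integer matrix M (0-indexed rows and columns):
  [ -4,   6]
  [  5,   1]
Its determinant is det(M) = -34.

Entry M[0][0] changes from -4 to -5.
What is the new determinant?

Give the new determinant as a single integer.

Answer: -35

Derivation:
det is linear in row 0: changing M[0][0] by delta changes det by delta * cofactor(0,0).
Cofactor C_00 = (-1)^(0+0) * minor(0,0) = 1
Entry delta = -5 - -4 = -1
Det delta = -1 * 1 = -1
New det = -34 + -1 = -35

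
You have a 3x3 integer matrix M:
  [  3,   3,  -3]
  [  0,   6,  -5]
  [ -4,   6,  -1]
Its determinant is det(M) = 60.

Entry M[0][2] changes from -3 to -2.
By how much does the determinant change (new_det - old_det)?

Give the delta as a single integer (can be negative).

Cofactor C_02 = 24
Entry delta = -2 - -3 = 1
Det delta = entry_delta * cofactor = 1 * 24 = 24

Answer: 24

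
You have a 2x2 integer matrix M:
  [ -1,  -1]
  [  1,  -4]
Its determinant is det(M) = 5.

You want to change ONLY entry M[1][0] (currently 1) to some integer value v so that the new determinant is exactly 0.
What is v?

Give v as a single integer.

det is linear in entry M[1][0]: det = old_det + (v - 1) * C_10
Cofactor C_10 = 1
Want det = 0: 5 + (v - 1) * 1 = 0
  (v - 1) = -5 / 1 = -5
  v = 1 + (-5) = -4

Answer: -4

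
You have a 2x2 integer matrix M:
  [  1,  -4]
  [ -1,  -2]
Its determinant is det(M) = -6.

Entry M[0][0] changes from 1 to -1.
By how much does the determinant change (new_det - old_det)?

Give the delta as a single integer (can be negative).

Cofactor C_00 = -2
Entry delta = -1 - 1 = -2
Det delta = entry_delta * cofactor = -2 * -2 = 4

Answer: 4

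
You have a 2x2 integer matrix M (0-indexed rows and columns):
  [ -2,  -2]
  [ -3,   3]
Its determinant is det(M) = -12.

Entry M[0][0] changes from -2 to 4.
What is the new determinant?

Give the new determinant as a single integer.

Answer: 6

Derivation:
det is linear in row 0: changing M[0][0] by delta changes det by delta * cofactor(0,0).
Cofactor C_00 = (-1)^(0+0) * minor(0,0) = 3
Entry delta = 4 - -2 = 6
Det delta = 6 * 3 = 18
New det = -12 + 18 = 6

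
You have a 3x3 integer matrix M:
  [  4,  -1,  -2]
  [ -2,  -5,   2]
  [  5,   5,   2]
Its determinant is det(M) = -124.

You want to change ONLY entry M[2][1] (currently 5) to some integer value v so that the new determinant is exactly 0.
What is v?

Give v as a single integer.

Answer: -26

Derivation:
det is linear in entry M[2][1]: det = old_det + (v - 5) * C_21
Cofactor C_21 = -4
Want det = 0: -124 + (v - 5) * -4 = 0
  (v - 5) = 124 / -4 = -31
  v = 5 + (-31) = -26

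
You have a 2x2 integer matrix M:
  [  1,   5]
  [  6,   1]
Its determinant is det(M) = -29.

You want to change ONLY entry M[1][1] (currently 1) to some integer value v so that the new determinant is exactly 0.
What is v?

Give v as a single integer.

det is linear in entry M[1][1]: det = old_det + (v - 1) * C_11
Cofactor C_11 = 1
Want det = 0: -29 + (v - 1) * 1 = 0
  (v - 1) = 29 / 1 = 29
  v = 1 + (29) = 30

Answer: 30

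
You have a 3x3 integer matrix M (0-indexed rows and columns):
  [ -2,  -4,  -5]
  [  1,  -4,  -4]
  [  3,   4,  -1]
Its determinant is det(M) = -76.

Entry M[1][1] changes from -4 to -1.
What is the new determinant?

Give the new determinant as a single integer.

Answer: -25

Derivation:
det is linear in row 1: changing M[1][1] by delta changes det by delta * cofactor(1,1).
Cofactor C_11 = (-1)^(1+1) * minor(1,1) = 17
Entry delta = -1 - -4 = 3
Det delta = 3 * 17 = 51
New det = -76 + 51 = -25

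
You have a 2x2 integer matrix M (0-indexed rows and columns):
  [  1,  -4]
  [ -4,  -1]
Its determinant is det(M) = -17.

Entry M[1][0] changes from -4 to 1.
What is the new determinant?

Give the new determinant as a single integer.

Answer: 3

Derivation:
det is linear in row 1: changing M[1][0] by delta changes det by delta * cofactor(1,0).
Cofactor C_10 = (-1)^(1+0) * minor(1,0) = 4
Entry delta = 1 - -4 = 5
Det delta = 5 * 4 = 20
New det = -17 + 20 = 3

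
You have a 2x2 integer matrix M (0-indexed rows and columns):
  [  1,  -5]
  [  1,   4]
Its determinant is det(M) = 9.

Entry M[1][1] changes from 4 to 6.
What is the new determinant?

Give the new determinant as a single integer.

det is linear in row 1: changing M[1][1] by delta changes det by delta * cofactor(1,1).
Cofactor C_11 = (-1)^(1+1) * minor(1,1) = 1
Entry delta = 6 - 4 = 2
Det delta = 2 * 1 = 2
New det = 9 + 2 = 11

Answer: 11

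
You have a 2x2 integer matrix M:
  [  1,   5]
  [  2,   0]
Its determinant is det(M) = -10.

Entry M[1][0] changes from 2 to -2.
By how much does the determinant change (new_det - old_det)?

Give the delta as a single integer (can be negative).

Answer: 20

Derivation:
Cofactor C_10 = -5
Entry delta = -2 - 2 = -4
Det delta = entry_delta * cofactor = -4 * -5 = 20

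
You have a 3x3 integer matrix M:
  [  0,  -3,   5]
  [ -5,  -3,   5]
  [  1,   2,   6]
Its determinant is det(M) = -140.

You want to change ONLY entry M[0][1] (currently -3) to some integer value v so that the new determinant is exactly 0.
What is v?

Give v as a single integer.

Answer: 1

Derivation:
det is linear in entry M[0][1]: det = old_det + (v - -3) * C_01
Cofactor C_01 = 35
Want det = 0: -140 + (v - -3) * 35 = 0
  (v - -3) = 140 / 35 = 4
  v = -3 + (4) = 1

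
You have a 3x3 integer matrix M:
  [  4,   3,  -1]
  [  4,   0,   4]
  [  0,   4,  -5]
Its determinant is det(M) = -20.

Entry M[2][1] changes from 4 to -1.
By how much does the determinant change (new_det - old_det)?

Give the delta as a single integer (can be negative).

Cofactor C_21 = -20
Entry delta = -1 - 4 = -5
Det delta = entry_delta * cofactor = -5 * -20 = 100

Answer: 100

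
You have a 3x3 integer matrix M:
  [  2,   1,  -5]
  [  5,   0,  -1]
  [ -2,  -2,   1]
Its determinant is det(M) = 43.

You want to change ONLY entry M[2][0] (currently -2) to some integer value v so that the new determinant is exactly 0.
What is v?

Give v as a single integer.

det is linear in entry M[2][0]: det = old_det + (v - -2) * C_20
Cofactor C_20 = -1
Want det = 0: 43 + (v - -2) * -1 = 0
  (v - -2) = -43 / -1 = 43
  v = -2 + (43) = 41

Answer: 41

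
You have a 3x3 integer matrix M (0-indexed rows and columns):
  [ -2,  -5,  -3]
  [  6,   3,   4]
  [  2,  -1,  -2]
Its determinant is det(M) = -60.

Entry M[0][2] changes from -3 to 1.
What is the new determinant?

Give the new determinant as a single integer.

Answer: -108

Derivation:
det is linear in row 0: changing M[0][2] by delta changes det by delta * cofactor(0,2).
Cofactor C_02 = (-1)^(0+2) * minor(0,2) = -12
Entry delta = 1 - -3 = 4
Det delta = 4 * -12 = -48
New det = -60 + -48 = -108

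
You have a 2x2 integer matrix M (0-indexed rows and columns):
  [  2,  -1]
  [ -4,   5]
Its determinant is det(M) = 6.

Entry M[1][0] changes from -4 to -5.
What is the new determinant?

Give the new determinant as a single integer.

det is linear in row 1: changing M[1][0] by delta changes det by delta * cofactor(1,0).
Cofactor C_10 = (-1)^(1+0) * minor(1,0) = 1
Entry delta = -5 - -4 = -1
Det delta = -1 * 1 = -1
New det = 6 + -1 = 5

Answer: 5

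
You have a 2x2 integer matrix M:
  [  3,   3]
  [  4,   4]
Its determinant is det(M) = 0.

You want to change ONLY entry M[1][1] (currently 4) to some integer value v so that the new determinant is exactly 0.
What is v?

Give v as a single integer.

det is linear in entry M[1][1]: det = old_det + (v - 4) * C_11
Cofactor C_11 = 3
Want det = 0: 0 + (v - 4) * 3 = 0
  (v - 4) = 0 / 3 = 0
  v = 4 + (0) = 4

Answer: 4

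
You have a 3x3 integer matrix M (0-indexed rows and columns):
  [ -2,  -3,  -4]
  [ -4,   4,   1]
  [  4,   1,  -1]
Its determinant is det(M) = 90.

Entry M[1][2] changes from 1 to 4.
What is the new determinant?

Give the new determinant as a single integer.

det is linear in row 1: changing M[1][2] by delta changes det by delta * cofactor(1,2).
Cofactor C_12 = (-1)^(1+2) * minor(1,2) = -10
Entry delta = 4 - 1 = 3
Det delta = 3 * -10 = -30
New det = 90 + -30 = 60

Answer: 60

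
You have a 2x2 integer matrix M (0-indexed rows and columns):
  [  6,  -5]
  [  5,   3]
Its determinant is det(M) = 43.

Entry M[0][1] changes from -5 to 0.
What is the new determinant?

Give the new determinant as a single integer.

det is linear in row 0: changing M[0][1] by delta changes det by delta * cofactor(0,1).
Cofactor C_01 = (-1)^(0+1) * minor(0,1) = -5
Entry delta = 0 - -5 = 5
Det delta = 5 * -5 = -25
New det = 43 + -25 = 18

Answer: 18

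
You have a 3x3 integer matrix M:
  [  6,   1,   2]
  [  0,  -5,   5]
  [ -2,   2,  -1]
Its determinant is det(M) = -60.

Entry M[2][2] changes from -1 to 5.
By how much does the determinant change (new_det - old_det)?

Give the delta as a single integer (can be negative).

Cofactor C_22 = -30
Entry delta = 5 - -1 = 6
Det delta = entry_delta * cofactor = 6 * -30 = -180

Answer: -180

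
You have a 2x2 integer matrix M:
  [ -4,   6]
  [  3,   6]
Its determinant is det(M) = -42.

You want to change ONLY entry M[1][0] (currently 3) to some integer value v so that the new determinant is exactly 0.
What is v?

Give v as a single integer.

det is linear in entry M[1][0]: det = old_det + (v - 3) * C_10
Cofactor C_10 = -6
Want det = 0: -42 + (v - 3) * -6 = 0
  (v - 3) = 42 / -6 = -7
  v = 3 + (-7) = -4

Answer: -4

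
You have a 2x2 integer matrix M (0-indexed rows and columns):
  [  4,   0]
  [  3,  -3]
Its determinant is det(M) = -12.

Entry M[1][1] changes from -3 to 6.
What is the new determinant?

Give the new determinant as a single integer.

Answer: 24

Derivation:
det is linear in row 1: changing M[1][1] by delta changes det by delta * cofactor(1,1).
Cofactor C_11 = (-1)^(1+1) * minor(1,1) = 4
Entry delta = 6 - -3 = 9
Det delta = 9 * 4 = 36
New det = -12 + 36 = 24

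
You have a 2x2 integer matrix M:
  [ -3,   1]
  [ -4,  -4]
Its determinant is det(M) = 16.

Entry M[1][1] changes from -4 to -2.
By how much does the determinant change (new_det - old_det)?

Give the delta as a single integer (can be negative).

Cofactor C_11 = -3
Entry delta = -2 - -4 = 2
Det delta = entry_delta * cofactor = 2 * -3 = -6

Answer: -6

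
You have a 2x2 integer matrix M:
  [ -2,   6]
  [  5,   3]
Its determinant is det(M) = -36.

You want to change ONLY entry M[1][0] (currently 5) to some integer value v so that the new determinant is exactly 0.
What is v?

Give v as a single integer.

Answer: -1

Derivation:
det is linear in entry M[1][0]: det = old_det + (v - 5) * C_10
Cofactor C_10 = -6
Want det = 0: -36 + (v - 5) * -6 = 0
  (v - 5) = 36 / -6 = -6
  v = 5 + (-6) = -1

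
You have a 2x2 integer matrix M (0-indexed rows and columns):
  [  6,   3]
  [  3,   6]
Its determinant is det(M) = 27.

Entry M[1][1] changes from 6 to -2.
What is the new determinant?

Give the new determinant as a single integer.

det is linear in row 1: changing M[1][1] by delta changes det by delta * cofactor(1,1).
Cofactor C_11 = (-1)^(1+1) * minor(1,1) = 6
Entry delta = -2 - 6 = -8
Det delta = -8 * 6 = -48
New det = 27 + -48 = -21

Answer: -21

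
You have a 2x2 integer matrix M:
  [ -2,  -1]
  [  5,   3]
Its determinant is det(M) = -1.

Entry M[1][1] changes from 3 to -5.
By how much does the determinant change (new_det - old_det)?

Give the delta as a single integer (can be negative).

Answer: 16

Derivation:
Cofactor C_11 = -2
Entry delta = -5 - 3 = -8
Det delta = entry_delta * cofactor = -8 * -2 = 16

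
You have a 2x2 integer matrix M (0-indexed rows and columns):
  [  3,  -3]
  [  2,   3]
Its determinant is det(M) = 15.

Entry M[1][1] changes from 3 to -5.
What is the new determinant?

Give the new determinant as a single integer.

Answer: -9

Derivation:
det is linear in row 1: changing M[1][1] by delta changes det by delta * cofactor(1,1).
Cofactor C_11 = (-1)^(1+1) * minor(1,1) = 3
Entry delta = -5 - 3 = -8
Det delta = -8 * 3 = -24
New det = 15 + -24 = -9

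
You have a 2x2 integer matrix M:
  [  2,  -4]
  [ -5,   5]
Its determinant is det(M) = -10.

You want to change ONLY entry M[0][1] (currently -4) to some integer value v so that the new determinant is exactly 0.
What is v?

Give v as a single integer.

Answer: -2

Derivation:
det is linear in entry M[0][1]: det = old_det + (v - -4) * C_01
Cofactor C_01 = 5
Want det = 0: -10 + (v - -4) * 5 = 0
  (v - -4) = 10 / 5 = 2
  v = -4 + (2) = -2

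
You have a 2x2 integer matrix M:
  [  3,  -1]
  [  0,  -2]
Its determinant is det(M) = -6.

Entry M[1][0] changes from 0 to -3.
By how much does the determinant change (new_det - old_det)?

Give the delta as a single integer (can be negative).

Cofactor C_10 = 1
Entry delta = -3 - 0 = -3
Det delta = entry_delta * cofactor = -3 * 1 = -3

Answer: -3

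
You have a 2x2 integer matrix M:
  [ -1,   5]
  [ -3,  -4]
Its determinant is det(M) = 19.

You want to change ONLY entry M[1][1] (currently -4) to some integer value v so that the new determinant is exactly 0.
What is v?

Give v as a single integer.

det is linear in entry M[1][1]: det = old_det + (v - -4) * C_11
Cofactor C_11 = -1
Want det = 0: 19 + (v - -4) * -1 = 0
  (v - -4) = -19 / -1 = 19
  v = -4 + (19) = 15

Answer: 15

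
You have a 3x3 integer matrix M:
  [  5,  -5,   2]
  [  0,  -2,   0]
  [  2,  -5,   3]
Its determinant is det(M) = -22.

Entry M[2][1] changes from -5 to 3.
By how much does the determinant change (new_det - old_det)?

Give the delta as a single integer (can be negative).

Cofactor C_21 = 0
Entry delta = 3 - -5 = 8
Det delta = entry_delta * cofactor = 8 * 0 = 0

Answer: 0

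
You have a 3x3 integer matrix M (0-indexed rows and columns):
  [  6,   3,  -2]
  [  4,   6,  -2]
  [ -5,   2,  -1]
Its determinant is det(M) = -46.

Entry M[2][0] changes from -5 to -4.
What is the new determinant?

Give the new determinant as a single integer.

Answer: -40

Derivation:
det is linear in row 2: changing M[2][0] by delta changes det by delta * cofactor(2,0).
Cofactor C_20 = (-1)^(2+0) * minor(2,0) = 6
Entry delta = -4 - -5 = 1
Det delta = 1 * 6 = 6
New det = -46 + 6 = -40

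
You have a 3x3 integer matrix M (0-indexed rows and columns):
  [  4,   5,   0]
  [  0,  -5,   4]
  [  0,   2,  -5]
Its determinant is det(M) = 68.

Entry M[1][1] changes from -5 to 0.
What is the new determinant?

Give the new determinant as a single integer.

det is linear in row 1: changing M[1][1] by delta changes det by delta * cofactor(1,1).
Cofactor C_11 = (-1)^(1+1) * minor(1,1) = -20
Entry delta = 0 - -5 = 5
Det delta = 5 * -20 = -100
New det = 68 + -100 = -32

Answer: -32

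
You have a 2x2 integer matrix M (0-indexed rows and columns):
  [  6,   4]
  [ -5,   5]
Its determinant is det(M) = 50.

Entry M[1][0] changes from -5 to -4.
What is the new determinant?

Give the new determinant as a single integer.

Answer: 46

Derivation:
det is linear in row 1: changing M[1][0] by delta changes det by delta * cofactor(1,0).
Cofactor C_10 = (-1)^(1+0) * minor(1,0) = -4
Entry delta = -4 - -5 = 1
Det delta = 1 * -4 = -4
New det = 50 + -4 = 46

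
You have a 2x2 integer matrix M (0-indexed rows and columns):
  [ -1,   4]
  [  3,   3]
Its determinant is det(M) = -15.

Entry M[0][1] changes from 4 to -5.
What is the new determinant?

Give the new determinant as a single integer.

det is linear in row 0: changing M[0][1] by delta changes det by delta * cofactor(0,1).
Cofactor C_01 = (-1)^(0+1) * minor(0,1) = -3
Entry delta = -5 - 4 = -9
Det delta = -9 * -3 = 27
New det = -15 + 27 = 12

Answer: 12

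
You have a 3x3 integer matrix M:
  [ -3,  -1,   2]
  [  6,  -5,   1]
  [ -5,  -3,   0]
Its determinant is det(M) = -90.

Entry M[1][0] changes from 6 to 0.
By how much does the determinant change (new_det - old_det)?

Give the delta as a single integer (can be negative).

Answer: 36

Derivation:
Cofactor C_10 = -6
Entry delta = 0 - 6 = -6
Det delta = entry_delta * cofactor = -6 * -6 = 36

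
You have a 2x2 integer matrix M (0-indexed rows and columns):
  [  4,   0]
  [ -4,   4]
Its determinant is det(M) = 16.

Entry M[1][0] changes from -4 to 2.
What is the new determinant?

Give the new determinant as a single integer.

Answer: 16

Derivation:
det is linear in row 1: changing M[1][0] by delta changes det by delta * cofactor(1,0).
Cofactor C_10 = (-1)^(1+0) * minor(1,0) = 0
Entry delta = 2 - -4 = 6
Det delta = 6 * 0 = 0
New det = 16 + 0 = 16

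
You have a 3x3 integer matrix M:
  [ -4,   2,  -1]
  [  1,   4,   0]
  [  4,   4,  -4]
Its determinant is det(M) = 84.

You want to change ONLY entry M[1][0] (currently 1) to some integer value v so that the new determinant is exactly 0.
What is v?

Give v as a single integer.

Answer: -20

Derivation:
det is linear in entry M[1][0]: det = old_det + (v - 1) * C_10
Cofactor C_10 = 4
Want det = 0: 84 + (v - 1) * 4 = 0
  (v - 1) = -84 / 4 = -21
  v = 1 + (-21) = -20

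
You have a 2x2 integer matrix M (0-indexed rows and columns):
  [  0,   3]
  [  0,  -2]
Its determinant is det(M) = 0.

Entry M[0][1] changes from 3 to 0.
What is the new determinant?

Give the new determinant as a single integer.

det is linear in row 0: changing M[0][1] by delta changes det by delta * cofactor(0,1).
Cofactor C_01 = (-1)^(0+1) * minor(0,1) = 0
Entry delta = 0 - 3 = -3
Det delta = -3 * 0 = 0
New det = 0 + 0 = 0

Answer: 0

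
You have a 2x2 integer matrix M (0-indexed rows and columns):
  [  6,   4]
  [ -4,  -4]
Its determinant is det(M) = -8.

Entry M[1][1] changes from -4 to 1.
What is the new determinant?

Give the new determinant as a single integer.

det is linear in row 1: changing M[1][1] by delta changes det by delta * cofactor(1,1).
Cofactor C_11 = (-1)^(1+1) * minor(1,1) = 6
Entry delta = 1 - -4 = 5
Det delta = 5 * 6 = 30
New det = -8 + 30 = 22

Answer: 22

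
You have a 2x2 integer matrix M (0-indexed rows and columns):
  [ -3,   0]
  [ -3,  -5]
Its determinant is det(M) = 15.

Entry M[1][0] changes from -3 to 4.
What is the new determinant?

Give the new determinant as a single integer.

Answer: 15

Derivation:
det is linear in row 1: changing M[1][0] by delta changes det by delta * cofactor(1,0).
Cofactor C_10 = (-1)^(1+0) * minor(1,0) = 0
Entry delta = 4 - -3 = 7
Det delta = 7 * 0 = 0
New det = 15 + 0 = 15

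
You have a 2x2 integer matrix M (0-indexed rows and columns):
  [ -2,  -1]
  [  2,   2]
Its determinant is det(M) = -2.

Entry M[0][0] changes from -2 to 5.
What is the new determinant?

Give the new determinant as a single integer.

det is linear in row 0: changing M[0][0] by delta changes det by delta * cofactor(0,0).
Cofactor C_00 = (-1)^(0+0) * minor(0,0) = 2
Entry delta = 5 - -2 = 7
Det delta = 7 * 2 = 14
New det = -2 + 14 = 12

Answer: 12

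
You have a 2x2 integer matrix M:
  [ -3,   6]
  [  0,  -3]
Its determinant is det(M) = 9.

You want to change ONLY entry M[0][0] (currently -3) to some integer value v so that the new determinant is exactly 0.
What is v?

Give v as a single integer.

Answer: 0

Derivation:
det is linear in entry M[0][0]: det = old_det + (v - -3) * C_00
Cofactor C_00 = -3
Want det = 0: 9 + (v - -3) * -3 = 0
  (v - -3) = -9 / -3 = 3
  v = -3 + (3) = 0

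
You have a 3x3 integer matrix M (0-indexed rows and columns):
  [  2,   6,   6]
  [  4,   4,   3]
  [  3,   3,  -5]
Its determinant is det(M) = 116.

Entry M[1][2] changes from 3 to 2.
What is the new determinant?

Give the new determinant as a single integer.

det is linear in row 1: changing M[1][2] by delta changes det by delta * cofactor(1,2).
Cofactor C_12 = (-1)^(1+2) * minor(1,2) = 12
Entry delta = 2 - 3 = -1
Det delta = -1 * 12 = -12
New det = 116 + -12 = 104

Answer: 104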